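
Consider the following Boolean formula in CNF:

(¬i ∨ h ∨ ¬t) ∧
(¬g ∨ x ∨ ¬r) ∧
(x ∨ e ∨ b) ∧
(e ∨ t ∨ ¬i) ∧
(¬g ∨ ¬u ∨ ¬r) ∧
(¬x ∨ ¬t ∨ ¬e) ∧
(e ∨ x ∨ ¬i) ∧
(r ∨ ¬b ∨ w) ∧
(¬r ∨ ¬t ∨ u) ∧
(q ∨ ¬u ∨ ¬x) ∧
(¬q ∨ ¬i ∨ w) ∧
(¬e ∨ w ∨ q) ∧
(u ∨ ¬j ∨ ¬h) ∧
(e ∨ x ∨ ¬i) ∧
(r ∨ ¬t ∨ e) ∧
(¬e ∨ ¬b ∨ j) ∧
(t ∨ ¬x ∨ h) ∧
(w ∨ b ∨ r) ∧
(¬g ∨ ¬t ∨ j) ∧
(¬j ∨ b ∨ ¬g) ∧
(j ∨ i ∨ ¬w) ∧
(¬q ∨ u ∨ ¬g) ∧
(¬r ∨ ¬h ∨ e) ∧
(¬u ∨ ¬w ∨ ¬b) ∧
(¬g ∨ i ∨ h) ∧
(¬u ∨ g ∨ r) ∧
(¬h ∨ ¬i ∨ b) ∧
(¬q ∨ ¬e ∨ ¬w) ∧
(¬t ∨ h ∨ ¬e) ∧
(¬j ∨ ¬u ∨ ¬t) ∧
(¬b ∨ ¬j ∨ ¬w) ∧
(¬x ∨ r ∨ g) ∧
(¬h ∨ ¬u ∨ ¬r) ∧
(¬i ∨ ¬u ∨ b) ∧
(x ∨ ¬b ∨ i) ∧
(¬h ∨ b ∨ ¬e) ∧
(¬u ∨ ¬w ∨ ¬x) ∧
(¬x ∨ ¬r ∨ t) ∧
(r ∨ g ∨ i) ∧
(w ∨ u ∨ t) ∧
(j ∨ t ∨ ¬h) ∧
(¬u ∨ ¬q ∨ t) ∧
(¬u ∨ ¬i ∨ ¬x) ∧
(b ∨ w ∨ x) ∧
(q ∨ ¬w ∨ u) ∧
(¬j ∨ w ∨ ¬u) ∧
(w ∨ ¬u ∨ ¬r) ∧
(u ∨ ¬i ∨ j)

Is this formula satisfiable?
Yes

Yes, the formula is satisfiable.

One satisfying assignment is: j=True, i=False, u=True, g=False, x=False, t=False, e=True, r=True, b=False, h=False, w=True, q=False

Verification: With this assignment, all 48 clauses evaluate to true.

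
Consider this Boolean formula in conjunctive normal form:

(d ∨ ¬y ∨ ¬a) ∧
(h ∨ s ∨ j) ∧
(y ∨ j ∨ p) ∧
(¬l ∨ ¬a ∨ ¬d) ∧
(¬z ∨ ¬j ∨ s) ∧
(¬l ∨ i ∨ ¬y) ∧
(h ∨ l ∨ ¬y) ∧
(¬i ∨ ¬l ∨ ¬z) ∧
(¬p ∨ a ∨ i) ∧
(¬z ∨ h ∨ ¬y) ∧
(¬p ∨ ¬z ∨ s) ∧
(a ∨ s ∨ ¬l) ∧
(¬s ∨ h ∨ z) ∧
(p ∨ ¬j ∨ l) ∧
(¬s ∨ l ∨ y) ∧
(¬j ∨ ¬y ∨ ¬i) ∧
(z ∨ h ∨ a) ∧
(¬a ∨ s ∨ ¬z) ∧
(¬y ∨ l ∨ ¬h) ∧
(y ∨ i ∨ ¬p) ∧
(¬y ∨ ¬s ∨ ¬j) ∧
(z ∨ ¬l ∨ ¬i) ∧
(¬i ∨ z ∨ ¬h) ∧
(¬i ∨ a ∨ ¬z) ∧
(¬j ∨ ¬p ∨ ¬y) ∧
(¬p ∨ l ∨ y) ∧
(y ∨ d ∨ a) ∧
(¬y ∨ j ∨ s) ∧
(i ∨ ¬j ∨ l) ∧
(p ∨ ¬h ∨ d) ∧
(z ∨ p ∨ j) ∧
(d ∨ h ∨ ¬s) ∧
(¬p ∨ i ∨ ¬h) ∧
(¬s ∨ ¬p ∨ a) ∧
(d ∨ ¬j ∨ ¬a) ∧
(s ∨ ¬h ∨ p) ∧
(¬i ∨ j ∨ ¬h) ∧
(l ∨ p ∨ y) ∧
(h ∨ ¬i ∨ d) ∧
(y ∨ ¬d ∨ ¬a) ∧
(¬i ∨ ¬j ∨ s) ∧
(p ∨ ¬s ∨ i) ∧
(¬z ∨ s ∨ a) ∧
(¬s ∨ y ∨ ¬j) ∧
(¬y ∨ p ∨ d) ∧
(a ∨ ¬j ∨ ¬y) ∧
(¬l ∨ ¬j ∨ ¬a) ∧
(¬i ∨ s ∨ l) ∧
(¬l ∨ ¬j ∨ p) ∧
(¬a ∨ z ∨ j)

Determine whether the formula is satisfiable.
No

No, the formula is not satisfiable.

No assignment of truth values to the variables can make all 50 clauses true simultaneously.

The formula is UNSAT (unsatisfiable).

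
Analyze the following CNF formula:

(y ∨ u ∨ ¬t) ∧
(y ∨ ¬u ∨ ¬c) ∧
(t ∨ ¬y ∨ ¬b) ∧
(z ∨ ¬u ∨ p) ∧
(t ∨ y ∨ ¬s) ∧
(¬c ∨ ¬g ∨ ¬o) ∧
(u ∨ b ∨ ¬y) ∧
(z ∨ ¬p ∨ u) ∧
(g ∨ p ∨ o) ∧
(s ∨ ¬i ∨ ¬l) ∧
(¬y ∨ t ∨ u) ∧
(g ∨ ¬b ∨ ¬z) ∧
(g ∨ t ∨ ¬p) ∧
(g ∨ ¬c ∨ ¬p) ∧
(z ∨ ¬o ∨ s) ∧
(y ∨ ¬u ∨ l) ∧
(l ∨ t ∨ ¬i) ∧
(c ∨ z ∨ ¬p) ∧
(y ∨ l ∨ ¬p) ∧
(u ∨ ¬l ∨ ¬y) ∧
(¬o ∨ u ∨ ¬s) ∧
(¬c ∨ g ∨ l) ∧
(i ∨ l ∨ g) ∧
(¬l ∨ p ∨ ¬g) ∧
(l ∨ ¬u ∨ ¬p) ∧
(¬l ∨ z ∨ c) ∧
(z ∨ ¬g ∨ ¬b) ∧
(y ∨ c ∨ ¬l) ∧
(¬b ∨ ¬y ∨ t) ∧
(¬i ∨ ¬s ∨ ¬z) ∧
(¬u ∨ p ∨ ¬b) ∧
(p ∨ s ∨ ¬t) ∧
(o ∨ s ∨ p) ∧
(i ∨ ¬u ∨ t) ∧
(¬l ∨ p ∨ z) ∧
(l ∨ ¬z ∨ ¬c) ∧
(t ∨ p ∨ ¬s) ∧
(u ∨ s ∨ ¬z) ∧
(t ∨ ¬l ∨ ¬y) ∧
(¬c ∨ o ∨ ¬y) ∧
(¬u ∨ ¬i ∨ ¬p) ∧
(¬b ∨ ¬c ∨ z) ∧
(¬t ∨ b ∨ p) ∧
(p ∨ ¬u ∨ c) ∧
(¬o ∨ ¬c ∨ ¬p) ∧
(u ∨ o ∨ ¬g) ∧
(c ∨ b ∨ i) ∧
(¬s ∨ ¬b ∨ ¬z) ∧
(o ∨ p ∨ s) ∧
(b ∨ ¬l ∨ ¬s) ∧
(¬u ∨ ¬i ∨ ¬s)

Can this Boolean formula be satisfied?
Yes

Yes, the formula is satisfiable.

One satisfying assignment is: p=True, u=True, z=True, t=True, g=True, y=True, s=False, c=False, i=False, o=False, b=True, l=True

Verification: With this assignment, all 51 clauses evaluate to true.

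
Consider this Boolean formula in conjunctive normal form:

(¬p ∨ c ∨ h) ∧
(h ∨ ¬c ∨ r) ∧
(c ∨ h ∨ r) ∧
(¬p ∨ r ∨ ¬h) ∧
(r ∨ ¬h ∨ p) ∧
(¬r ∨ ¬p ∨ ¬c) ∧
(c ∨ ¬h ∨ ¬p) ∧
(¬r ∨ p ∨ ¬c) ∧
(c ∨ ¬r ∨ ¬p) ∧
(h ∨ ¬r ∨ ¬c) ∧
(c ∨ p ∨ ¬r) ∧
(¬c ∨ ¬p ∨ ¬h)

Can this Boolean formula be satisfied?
No

No, the formula is not satisfiable.

No assignment of truth values to the variables can make all 12 clauses true simultaneously.

The formula is UNSAT (unsatisfiable).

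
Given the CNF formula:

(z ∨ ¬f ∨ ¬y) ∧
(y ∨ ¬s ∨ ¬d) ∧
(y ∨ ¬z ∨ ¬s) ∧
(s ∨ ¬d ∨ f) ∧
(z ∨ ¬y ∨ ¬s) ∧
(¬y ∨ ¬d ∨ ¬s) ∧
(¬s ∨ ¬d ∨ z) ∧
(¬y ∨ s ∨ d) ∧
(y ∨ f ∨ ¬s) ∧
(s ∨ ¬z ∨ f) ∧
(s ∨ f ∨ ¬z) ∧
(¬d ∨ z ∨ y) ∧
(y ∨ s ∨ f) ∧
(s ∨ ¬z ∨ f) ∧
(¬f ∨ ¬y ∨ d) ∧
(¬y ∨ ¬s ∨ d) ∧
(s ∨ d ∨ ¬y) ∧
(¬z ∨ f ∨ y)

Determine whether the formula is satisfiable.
Yes

Yes, the formula is satisfiable.

One satisfying assignment is: d=False, y=False, s=False, f=True, z=False

Verification: With this assignment, all 18 clauses evaluate to true.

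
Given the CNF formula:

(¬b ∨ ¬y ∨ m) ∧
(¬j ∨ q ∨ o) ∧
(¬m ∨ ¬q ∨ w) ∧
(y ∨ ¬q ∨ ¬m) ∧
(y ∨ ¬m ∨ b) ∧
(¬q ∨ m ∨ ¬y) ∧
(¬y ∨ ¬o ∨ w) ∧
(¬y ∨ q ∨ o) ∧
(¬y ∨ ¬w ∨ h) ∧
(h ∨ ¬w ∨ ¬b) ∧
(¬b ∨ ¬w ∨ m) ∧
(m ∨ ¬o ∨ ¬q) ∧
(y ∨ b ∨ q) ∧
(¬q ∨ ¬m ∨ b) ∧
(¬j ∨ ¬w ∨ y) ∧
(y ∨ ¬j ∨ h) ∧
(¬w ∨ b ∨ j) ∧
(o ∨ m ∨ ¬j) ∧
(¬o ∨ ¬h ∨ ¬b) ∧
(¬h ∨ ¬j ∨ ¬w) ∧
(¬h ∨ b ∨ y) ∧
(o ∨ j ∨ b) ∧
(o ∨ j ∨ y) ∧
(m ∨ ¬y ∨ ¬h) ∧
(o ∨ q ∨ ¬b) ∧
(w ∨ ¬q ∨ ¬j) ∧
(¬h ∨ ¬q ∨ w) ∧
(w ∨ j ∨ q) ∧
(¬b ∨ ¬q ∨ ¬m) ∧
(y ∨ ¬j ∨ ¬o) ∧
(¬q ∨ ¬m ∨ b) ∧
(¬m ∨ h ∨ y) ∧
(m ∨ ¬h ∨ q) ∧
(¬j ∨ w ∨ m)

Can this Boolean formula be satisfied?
No

No, the formula is not satisfiable.

No assignment of truth values to the variables can make all 34 clauses true simultaneously.

The formula is UNSAT (unsatisfiable).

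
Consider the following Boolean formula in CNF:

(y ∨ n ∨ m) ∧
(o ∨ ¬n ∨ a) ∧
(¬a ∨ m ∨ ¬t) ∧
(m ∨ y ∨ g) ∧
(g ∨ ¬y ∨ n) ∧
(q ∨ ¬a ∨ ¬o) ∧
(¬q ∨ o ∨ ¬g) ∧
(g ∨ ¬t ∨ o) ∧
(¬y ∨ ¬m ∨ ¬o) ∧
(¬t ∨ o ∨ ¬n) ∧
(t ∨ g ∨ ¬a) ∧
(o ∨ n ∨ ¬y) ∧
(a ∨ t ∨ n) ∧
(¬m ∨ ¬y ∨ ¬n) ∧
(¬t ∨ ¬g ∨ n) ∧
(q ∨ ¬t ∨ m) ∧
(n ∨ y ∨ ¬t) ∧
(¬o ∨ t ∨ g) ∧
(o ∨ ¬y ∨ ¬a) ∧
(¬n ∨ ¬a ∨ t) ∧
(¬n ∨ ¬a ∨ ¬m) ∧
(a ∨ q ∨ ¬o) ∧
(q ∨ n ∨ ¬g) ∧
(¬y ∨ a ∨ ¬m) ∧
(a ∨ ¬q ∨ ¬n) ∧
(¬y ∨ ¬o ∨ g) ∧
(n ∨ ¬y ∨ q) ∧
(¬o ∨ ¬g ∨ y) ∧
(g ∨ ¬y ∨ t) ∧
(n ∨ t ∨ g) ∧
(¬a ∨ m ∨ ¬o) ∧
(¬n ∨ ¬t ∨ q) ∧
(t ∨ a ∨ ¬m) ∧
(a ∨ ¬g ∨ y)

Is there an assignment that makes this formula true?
No

No, the formula is not satisfiable.

No assignment of truth values to the variables can make all 34 clauses true simultaneously.

The formula is UNSAT (unsatisfiable).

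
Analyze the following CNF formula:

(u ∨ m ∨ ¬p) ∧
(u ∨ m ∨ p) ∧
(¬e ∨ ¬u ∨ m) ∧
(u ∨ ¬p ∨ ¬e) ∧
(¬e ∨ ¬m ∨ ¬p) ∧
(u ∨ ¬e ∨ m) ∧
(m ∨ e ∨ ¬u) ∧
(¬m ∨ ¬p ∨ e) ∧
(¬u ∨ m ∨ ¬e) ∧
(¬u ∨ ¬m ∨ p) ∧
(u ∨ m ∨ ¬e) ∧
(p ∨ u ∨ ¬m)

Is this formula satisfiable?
No

No, the formula is not satisfiable.

No assignment of truth values to the variables can make all 12 clauses true simultaneously.

The formula is UNSAT (unsatisfiable).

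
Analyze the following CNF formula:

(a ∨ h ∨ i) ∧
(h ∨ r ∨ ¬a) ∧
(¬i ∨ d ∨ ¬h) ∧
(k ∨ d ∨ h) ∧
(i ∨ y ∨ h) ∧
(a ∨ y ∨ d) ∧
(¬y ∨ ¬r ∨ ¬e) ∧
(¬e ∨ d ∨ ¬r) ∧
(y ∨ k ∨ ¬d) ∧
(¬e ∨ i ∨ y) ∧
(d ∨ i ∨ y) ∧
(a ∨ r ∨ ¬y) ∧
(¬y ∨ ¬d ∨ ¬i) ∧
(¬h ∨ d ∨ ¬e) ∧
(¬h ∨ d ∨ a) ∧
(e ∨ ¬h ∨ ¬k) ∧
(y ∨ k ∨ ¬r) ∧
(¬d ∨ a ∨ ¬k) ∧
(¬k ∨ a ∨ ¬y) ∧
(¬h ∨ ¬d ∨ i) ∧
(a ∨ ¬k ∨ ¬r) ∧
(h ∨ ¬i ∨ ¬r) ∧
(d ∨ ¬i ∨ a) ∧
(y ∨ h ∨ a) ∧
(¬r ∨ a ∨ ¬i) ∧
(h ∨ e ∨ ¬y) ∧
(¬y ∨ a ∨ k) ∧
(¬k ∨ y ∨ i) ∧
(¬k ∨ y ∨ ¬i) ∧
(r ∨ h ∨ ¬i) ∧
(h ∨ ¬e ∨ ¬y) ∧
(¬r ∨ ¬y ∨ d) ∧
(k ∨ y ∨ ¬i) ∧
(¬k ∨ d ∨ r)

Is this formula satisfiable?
Yes

Yes, the formula is satisfiable.

One satisfying assignment is: d=False, y=True, r=False, i=False, k=False, e=False, h=True, a=True

Verification: With this assignment, all 34 clauses evaluate to true.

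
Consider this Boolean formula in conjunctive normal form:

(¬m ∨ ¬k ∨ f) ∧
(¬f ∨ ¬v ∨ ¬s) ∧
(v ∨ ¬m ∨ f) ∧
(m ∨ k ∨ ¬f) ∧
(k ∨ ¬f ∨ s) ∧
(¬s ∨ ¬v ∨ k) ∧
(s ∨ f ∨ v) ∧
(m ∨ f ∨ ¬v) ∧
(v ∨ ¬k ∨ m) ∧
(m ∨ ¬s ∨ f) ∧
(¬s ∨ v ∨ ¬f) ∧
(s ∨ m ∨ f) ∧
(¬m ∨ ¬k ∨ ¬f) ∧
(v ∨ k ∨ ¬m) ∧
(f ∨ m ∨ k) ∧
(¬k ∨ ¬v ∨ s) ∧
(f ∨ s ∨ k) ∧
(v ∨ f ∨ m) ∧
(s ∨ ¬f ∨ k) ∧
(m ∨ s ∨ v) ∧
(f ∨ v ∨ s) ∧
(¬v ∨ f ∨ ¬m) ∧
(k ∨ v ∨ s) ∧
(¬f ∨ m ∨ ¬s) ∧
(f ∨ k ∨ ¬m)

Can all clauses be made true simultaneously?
No

No, the formula is not satisfiable.

No assignment of truth values to the variables can make all 25 clauses true simultaneously.

The formula is UNSAT (unsatisfiable).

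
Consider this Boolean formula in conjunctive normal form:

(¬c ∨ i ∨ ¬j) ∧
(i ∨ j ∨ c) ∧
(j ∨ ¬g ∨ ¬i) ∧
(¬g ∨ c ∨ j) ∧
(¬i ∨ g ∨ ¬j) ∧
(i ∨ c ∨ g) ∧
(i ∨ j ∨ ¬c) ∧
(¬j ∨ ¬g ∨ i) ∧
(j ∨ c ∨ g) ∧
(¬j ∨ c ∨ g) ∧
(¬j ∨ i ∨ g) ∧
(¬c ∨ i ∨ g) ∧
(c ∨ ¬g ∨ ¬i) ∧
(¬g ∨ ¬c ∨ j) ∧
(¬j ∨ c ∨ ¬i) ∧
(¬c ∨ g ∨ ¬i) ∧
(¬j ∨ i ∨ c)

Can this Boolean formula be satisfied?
Yes

Yes, the formula is satisfiable.

One satisfying assignment is: c=True, g=True, i=True, j=True

Verification: With this assignment, all 17 clauses evaluate to true.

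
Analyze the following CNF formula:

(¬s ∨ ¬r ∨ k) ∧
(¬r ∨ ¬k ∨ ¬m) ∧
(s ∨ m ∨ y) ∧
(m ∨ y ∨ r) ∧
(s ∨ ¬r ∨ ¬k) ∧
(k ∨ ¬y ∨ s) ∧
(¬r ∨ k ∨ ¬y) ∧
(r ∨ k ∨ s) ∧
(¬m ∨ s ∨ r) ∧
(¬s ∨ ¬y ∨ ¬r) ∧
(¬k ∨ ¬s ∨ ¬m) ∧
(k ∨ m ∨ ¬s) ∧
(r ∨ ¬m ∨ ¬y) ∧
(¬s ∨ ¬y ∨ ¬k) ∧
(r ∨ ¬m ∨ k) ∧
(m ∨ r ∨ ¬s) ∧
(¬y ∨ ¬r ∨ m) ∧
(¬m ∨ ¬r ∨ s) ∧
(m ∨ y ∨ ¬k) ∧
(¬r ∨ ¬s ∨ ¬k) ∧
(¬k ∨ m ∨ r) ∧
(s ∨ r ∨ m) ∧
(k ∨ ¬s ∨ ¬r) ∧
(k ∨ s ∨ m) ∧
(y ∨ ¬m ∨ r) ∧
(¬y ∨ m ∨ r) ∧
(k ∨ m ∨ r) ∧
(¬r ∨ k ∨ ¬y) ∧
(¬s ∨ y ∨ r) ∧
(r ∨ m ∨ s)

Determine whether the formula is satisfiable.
No

No, the formula is not satisfiable.

No assignment of truth values to the variables can make all 30 clauses true simultaneously.

The formula is UNSAT (unsatisfiable).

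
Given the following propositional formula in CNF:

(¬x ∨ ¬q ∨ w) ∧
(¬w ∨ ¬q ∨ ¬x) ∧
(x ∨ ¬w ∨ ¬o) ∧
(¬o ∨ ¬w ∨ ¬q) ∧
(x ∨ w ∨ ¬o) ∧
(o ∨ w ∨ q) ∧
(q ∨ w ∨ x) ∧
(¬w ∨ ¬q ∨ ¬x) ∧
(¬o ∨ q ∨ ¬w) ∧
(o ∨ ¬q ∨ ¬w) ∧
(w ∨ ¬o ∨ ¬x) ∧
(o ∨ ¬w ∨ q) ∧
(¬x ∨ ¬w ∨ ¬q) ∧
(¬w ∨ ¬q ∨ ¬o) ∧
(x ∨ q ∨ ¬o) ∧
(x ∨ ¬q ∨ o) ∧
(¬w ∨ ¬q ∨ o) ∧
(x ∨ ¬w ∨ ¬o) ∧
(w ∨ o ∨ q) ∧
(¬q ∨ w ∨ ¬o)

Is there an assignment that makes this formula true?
No

No, the formula is not satisfiable.

No assignment of truth values to the variables can make all 20 clauses true simultaneously.

The formula is UNSAT (unsatisfiable).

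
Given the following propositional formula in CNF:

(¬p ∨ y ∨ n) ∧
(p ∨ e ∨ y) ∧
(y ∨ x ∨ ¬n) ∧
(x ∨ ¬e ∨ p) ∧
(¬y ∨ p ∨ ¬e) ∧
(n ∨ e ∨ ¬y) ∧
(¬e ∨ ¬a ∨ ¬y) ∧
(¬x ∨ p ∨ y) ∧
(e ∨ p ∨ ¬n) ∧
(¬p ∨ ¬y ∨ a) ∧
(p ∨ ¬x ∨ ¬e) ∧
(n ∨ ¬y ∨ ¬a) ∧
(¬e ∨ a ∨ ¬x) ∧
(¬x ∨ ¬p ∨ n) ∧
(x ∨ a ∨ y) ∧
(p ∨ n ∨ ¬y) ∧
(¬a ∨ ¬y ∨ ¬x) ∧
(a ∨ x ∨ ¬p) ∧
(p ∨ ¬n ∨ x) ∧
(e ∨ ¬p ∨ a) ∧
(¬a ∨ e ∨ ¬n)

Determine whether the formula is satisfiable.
Yes

Yes, the formula is satisfiable.

One satisfying assignment is: p=True, e=True, n=True, y=False, x=True, a=True

Verification: With this assignment, all 21 clauses evaluate to true.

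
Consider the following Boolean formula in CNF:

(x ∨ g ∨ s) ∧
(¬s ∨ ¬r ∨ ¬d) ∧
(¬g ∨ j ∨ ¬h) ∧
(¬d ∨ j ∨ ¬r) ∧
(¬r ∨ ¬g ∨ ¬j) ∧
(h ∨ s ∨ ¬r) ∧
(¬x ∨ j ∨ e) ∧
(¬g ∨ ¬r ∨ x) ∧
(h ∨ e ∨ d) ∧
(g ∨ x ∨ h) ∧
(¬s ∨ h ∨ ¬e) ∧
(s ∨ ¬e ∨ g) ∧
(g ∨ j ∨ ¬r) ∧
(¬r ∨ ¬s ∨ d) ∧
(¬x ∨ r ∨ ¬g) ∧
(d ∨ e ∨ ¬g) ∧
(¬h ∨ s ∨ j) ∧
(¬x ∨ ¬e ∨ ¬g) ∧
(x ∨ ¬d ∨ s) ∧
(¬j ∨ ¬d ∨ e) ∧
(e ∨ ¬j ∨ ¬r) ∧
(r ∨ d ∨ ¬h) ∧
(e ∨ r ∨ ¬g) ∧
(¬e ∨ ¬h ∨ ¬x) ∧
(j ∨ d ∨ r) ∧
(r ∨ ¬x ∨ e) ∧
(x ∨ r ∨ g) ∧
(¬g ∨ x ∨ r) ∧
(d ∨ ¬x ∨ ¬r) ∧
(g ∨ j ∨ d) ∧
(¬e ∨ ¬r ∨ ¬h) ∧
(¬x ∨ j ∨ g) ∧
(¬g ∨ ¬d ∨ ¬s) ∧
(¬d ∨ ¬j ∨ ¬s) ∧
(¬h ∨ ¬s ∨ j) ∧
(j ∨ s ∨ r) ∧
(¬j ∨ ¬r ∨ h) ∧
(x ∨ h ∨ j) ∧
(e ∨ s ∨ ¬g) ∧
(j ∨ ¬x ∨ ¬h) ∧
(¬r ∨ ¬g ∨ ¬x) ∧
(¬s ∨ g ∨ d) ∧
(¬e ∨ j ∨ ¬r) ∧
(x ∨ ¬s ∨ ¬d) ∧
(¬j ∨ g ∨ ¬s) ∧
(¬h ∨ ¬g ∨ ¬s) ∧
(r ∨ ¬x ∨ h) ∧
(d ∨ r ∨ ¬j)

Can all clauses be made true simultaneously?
No

No, the formula is not satisfiable.

No assignment of truth values to the variables can make all 48 clauses true simultaneously.

The formula is UNSAT (unsatisfiable).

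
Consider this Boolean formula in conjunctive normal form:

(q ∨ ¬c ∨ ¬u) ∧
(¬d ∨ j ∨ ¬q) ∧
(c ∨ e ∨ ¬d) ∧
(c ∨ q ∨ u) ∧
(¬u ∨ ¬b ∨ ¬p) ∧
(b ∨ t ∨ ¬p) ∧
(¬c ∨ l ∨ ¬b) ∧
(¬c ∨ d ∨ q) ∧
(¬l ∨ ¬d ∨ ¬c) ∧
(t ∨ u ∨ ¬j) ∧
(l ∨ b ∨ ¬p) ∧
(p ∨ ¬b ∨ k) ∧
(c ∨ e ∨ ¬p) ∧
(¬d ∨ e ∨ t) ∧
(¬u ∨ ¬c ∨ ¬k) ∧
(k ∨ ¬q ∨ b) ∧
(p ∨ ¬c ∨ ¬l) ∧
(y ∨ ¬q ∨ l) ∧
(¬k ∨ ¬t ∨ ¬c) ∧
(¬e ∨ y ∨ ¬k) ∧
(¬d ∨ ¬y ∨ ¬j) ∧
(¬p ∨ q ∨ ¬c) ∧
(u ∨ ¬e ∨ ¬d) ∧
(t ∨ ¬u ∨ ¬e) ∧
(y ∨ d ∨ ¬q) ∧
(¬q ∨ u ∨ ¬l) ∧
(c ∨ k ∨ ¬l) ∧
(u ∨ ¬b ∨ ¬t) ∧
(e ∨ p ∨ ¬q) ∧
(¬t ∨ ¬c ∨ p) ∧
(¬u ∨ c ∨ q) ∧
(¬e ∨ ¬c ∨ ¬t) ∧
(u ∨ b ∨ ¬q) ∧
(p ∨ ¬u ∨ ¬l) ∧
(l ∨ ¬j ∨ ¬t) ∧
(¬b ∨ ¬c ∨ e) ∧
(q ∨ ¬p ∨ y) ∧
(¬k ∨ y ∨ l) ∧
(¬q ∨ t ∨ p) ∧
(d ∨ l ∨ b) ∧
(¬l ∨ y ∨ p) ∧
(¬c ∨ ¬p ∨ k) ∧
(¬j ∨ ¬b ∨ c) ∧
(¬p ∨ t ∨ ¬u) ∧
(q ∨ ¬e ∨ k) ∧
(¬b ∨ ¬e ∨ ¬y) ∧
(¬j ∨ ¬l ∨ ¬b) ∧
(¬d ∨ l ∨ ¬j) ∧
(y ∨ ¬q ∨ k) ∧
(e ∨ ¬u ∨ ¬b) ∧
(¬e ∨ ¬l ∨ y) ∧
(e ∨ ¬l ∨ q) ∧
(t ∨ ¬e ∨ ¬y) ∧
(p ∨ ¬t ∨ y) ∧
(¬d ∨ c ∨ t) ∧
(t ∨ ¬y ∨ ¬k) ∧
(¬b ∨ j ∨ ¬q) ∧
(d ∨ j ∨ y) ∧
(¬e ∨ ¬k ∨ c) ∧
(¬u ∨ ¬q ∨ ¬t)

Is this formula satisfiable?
No

No, the formula is not satisfiable.

No assignment of truth values to the variables can make all 60 clauses true simultaneously.

The formula is UNSAT (unsatisfiable).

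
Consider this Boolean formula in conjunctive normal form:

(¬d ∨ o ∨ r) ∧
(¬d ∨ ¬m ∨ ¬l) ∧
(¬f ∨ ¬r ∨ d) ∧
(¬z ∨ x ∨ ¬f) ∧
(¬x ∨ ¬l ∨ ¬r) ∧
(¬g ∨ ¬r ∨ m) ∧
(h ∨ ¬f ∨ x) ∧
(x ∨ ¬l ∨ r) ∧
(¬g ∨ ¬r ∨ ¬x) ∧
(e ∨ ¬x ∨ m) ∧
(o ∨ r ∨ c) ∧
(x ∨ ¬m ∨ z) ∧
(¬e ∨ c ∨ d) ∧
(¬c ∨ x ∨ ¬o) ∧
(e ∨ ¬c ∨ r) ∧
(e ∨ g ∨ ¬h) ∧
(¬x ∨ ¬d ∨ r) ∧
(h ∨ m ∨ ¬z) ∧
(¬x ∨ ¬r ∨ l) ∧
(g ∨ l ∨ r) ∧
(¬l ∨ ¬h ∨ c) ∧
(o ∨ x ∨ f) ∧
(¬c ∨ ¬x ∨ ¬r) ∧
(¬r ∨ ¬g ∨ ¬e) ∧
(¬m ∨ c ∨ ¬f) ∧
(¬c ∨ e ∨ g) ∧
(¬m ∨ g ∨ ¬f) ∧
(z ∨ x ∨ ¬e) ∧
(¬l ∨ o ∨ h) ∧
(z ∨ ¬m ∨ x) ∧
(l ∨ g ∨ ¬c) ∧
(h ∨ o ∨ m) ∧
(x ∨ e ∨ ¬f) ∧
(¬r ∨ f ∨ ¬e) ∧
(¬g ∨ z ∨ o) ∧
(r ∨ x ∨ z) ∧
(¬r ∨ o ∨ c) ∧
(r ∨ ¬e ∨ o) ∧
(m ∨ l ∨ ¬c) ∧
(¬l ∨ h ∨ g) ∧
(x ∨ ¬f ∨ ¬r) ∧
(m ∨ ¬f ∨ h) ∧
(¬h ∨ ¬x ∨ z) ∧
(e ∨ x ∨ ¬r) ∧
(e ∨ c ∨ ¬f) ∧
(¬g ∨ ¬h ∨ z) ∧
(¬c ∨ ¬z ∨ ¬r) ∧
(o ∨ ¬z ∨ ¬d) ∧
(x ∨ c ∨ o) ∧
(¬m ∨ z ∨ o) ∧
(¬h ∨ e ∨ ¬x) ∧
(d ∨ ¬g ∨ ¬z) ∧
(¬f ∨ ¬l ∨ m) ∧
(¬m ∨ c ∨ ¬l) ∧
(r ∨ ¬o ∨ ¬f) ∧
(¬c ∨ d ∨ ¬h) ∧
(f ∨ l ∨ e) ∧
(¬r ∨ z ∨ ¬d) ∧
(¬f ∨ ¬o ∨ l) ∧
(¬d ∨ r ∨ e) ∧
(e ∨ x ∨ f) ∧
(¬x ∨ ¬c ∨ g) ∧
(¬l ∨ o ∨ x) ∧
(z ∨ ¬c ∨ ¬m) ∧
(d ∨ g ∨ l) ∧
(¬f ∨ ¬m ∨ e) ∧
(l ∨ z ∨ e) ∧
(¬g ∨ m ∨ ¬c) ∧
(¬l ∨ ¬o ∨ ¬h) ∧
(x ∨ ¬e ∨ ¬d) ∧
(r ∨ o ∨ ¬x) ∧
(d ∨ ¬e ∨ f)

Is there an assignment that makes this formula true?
No

No, the formula is not satisfiable.

No assignment of truth values to the variables can make all 72 clauses true simultaneously.

The formula is UNSAT (unsatisfiable).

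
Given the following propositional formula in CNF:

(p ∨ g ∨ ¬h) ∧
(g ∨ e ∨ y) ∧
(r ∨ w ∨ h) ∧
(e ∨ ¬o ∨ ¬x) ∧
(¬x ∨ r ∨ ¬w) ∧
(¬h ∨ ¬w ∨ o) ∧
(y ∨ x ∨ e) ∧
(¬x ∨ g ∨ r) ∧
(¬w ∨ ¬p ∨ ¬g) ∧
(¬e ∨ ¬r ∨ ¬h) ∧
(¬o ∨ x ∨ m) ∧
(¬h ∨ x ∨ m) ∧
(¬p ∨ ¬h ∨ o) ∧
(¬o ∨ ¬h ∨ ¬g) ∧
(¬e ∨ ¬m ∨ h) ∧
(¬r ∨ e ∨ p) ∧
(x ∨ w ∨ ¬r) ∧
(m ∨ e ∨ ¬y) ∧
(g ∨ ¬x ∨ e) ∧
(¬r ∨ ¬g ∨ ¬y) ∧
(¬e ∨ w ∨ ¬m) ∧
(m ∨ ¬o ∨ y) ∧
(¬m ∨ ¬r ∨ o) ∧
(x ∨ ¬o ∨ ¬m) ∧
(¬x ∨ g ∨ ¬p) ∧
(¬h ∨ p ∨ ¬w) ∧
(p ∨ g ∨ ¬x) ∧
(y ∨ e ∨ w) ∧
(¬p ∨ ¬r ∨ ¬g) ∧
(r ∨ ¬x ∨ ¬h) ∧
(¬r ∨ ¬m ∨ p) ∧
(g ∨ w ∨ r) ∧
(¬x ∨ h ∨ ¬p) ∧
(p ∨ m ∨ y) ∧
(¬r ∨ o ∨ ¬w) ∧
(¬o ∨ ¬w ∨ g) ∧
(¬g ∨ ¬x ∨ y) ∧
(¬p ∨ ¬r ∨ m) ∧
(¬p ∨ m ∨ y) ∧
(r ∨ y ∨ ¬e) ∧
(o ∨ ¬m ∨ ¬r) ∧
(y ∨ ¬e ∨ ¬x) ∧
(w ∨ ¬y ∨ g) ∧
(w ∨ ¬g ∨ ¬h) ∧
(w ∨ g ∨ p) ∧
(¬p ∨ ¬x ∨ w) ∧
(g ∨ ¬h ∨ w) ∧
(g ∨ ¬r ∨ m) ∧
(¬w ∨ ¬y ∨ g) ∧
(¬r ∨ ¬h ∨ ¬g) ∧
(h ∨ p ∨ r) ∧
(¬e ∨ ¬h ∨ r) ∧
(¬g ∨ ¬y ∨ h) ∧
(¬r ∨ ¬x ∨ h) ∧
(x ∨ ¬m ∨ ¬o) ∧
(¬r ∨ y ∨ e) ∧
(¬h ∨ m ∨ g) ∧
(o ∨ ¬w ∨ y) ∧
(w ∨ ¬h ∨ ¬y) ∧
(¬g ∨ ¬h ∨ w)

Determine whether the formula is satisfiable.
No

No, the formula is not satisfiable.

No assignment of truth values to the variables can make all 60 clauses true simultaneously.

The formula is UNSAT (unsatisfiable).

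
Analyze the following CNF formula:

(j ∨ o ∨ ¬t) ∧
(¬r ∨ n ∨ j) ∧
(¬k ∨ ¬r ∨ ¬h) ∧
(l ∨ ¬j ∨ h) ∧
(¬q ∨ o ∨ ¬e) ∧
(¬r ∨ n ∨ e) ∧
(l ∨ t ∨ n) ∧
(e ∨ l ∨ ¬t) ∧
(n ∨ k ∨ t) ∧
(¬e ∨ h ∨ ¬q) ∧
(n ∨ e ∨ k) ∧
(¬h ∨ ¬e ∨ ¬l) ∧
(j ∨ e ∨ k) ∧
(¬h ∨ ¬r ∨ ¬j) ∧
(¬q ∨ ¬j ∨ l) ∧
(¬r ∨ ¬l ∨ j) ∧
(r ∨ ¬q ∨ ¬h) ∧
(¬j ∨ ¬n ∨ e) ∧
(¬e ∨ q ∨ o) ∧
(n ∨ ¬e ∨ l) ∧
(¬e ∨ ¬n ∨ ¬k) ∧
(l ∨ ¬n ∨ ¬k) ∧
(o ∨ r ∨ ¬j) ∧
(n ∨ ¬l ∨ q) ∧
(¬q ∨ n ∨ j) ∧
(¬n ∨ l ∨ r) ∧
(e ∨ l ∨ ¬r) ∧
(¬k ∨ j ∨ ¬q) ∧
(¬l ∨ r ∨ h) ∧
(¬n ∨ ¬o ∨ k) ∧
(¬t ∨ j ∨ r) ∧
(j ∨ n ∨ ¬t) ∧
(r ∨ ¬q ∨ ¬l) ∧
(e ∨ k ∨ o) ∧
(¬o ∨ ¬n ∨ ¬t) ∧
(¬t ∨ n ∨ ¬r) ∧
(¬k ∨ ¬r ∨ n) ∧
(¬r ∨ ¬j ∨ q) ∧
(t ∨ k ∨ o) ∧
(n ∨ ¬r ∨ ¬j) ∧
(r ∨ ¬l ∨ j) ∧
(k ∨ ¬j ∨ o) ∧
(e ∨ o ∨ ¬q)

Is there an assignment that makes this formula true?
No

No, the formula is not satisfiable.

No assignment of truth values to the variables can make all 43 clauses true simultaneously.

The formula is UNSAT (unsatisfiable).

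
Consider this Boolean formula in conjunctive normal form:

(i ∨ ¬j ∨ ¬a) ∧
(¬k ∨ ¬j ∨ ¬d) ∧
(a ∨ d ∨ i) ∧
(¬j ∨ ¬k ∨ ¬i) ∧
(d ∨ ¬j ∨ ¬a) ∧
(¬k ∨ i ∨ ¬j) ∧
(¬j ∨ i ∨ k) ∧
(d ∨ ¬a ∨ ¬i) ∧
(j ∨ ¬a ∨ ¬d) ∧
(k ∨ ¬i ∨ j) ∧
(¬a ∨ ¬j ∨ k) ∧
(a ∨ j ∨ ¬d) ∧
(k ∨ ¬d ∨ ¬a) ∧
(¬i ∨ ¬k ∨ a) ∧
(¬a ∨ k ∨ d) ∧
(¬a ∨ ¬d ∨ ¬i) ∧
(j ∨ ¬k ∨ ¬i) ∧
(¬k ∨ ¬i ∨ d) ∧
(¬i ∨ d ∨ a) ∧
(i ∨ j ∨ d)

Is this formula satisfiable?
Yes

Yes, the formula is satisfiable.

One satisfying assignment is: i=True, j=True, d=True, a=False, k=False

Verification: With this assignment, all 20 clauses evaluate to true.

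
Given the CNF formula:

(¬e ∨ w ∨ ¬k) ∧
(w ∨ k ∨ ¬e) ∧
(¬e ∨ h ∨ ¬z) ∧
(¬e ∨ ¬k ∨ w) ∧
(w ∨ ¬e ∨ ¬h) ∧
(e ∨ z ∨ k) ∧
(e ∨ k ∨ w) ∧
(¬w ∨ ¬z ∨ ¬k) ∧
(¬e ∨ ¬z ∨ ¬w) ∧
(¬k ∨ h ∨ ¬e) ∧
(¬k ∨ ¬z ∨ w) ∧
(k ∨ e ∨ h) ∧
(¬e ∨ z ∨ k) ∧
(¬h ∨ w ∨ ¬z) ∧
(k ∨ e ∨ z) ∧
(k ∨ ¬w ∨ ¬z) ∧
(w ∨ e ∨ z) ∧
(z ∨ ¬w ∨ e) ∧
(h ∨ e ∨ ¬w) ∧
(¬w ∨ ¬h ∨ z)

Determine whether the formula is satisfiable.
No

No, the formula is not satisfiable.

No assignment of truth values to the variables can make all 20 clauses true simultaneously.

The formula is UNSAT (unsatisfiable).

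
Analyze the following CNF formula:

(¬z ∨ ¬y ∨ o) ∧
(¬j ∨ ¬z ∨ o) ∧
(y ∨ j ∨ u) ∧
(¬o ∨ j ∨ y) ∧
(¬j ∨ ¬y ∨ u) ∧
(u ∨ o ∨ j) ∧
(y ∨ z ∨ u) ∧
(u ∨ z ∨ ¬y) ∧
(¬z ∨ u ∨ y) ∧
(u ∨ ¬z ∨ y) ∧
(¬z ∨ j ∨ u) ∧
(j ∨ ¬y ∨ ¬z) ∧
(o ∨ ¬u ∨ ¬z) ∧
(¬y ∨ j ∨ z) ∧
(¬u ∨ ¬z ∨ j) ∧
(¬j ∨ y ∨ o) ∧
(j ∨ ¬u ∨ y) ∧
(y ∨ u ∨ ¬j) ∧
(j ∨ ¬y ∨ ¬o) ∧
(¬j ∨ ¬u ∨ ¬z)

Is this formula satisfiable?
Yes

Yes, the formula is satisfiable.

One satisfying assignment is: u=True, z=False, j=True, y=False, o=True

Verification: With this assignment, all 20 clauses evaluate to true.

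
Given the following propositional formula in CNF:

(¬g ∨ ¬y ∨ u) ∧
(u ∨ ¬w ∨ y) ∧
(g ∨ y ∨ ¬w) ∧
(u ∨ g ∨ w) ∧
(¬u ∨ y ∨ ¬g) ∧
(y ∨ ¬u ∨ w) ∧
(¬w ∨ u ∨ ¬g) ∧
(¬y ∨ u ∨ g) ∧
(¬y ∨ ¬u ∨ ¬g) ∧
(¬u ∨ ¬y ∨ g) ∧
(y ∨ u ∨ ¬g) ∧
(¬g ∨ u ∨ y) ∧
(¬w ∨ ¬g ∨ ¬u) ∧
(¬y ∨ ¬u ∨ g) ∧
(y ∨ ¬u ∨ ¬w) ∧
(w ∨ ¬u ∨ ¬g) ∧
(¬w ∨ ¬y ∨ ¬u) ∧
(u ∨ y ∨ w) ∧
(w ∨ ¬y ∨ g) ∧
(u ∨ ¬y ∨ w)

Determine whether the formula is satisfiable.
No

No, the formula is not satisfiable.

No assignment of truth values to the variables can make all 20 clauses true simultaneously.

The formula is UNSAT (unsatisfiable).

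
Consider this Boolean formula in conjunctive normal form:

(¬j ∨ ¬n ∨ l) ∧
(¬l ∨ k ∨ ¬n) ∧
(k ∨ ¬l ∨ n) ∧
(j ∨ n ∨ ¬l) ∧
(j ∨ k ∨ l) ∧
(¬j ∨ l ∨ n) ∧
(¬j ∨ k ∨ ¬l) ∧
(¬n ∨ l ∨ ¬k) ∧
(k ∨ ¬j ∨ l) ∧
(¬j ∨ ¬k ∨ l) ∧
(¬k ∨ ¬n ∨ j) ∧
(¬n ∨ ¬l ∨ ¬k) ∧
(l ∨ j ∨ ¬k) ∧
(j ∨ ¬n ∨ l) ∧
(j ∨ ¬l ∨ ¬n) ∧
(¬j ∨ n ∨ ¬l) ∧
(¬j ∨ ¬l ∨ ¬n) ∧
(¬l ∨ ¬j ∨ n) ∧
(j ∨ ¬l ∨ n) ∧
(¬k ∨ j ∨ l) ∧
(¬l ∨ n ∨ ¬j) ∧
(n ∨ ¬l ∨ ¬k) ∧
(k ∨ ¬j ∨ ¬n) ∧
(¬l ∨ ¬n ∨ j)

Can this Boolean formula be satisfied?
No

No, the formula is not satisfiable.

No assignment of truth values to the variables can make all 24 clauses true simultaneously.

The formula is UNSAT (unsatisfiable).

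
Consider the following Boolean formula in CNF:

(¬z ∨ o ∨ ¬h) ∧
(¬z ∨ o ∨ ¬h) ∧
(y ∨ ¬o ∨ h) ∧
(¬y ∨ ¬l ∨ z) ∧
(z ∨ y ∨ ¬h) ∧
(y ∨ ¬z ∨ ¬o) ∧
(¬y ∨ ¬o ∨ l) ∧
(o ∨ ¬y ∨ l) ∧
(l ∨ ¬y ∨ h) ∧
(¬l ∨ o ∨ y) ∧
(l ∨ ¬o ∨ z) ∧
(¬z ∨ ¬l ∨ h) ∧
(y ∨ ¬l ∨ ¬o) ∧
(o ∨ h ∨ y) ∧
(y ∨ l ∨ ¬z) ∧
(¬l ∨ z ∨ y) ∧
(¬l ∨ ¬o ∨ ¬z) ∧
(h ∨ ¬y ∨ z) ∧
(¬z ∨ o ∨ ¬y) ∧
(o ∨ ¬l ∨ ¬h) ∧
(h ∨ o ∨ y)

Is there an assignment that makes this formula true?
No

No, the formula is not satisfiable.

No assignment of truth values to the variables can make all 21 clauses true simultaneously.

The formula is UNSAT (unsatisfiable).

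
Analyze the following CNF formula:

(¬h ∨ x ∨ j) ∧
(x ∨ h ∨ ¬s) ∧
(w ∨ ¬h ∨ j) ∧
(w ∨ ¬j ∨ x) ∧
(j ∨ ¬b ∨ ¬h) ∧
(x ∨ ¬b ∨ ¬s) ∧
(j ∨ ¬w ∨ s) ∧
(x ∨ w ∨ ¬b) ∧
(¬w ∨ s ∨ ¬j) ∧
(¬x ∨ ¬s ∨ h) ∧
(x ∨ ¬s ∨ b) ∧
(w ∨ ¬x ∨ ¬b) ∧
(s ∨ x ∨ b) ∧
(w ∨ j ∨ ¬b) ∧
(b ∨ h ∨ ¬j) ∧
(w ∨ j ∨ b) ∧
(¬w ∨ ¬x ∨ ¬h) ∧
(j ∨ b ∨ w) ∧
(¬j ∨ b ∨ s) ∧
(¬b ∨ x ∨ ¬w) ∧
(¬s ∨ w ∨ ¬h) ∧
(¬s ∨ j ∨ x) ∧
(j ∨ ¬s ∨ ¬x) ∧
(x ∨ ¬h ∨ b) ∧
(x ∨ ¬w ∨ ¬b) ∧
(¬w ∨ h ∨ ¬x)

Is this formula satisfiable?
No

No, the formula is not satisfiable.

No assignment of truth values to the variables can make all 26 clauses true simultaneously.

The formula is UNSAT (unsatisfiable).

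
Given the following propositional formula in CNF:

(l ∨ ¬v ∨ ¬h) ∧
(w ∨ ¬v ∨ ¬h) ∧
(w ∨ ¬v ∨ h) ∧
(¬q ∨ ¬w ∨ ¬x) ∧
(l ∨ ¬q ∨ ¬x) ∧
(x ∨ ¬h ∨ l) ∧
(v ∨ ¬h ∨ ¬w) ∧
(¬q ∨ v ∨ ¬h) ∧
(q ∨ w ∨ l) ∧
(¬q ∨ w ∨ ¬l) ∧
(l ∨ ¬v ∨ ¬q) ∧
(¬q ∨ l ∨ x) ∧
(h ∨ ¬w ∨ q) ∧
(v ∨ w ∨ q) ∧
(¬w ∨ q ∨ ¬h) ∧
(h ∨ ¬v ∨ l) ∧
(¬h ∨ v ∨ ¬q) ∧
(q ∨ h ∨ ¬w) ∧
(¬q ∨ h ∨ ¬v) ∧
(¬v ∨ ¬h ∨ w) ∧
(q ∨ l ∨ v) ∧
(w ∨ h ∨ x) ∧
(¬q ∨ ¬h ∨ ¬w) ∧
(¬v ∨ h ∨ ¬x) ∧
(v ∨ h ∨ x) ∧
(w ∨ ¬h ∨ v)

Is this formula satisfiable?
No

No, the formula is not satisfiable.

No assignment of truth values to the variables can make all 26 clauses true simultaneously.

The formula is UNSAT (unsatisfiable).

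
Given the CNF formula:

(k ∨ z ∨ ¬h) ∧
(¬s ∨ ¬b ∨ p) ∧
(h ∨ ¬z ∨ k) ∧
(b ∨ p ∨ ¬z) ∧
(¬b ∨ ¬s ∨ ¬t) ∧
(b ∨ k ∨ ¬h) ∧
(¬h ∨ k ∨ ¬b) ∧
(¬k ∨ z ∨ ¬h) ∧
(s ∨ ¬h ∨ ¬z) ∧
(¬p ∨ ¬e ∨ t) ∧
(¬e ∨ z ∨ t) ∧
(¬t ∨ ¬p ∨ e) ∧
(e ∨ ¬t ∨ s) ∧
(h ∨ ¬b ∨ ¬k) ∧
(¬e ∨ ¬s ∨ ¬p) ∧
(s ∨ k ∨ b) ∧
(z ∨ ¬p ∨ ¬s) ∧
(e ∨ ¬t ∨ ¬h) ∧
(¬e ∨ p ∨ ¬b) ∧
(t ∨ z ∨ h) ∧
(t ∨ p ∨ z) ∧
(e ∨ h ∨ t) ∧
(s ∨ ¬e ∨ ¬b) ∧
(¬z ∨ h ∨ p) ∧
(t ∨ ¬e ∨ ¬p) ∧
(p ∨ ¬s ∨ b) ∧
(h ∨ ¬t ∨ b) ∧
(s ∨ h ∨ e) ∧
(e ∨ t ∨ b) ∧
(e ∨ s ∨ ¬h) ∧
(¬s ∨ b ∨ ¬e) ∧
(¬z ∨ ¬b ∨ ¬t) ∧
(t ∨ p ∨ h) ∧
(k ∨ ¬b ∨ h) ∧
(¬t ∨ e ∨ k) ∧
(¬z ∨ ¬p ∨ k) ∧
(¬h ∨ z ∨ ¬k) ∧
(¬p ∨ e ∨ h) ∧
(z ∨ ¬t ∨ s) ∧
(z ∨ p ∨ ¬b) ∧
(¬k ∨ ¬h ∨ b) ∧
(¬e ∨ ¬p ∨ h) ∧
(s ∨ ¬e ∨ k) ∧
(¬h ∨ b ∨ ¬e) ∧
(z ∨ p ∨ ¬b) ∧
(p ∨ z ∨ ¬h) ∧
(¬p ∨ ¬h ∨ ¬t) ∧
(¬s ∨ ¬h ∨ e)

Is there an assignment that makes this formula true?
No

No, the formula is not satisfiable.

No assignment of truth values to the variables can make all 48 clauses true simultaneously.

The formula is UNSAT (unsatisfiable).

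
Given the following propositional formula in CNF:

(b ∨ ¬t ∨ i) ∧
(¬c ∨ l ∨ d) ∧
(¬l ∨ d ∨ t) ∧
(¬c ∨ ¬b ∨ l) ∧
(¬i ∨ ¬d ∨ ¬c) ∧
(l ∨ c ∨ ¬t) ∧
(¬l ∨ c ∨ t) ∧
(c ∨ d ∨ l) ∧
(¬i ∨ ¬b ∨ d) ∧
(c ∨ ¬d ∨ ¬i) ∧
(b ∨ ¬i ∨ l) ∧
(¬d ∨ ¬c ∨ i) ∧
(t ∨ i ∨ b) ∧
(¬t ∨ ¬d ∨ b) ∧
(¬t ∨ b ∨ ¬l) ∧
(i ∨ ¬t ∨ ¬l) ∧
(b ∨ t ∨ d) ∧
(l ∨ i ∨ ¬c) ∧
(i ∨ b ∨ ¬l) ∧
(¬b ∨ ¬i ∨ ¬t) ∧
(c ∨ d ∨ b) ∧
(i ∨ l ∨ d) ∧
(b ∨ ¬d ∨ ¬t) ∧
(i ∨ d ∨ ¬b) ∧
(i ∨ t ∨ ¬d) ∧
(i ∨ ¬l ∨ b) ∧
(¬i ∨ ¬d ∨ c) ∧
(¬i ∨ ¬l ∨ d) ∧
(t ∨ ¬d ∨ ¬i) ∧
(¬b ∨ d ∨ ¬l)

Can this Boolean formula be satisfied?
No

No, the formula is not satisfiable.

No assignment of truth values to the variables can make all 30 clauses true simultaneously.

The formula is UNSAT (unsatisfiable).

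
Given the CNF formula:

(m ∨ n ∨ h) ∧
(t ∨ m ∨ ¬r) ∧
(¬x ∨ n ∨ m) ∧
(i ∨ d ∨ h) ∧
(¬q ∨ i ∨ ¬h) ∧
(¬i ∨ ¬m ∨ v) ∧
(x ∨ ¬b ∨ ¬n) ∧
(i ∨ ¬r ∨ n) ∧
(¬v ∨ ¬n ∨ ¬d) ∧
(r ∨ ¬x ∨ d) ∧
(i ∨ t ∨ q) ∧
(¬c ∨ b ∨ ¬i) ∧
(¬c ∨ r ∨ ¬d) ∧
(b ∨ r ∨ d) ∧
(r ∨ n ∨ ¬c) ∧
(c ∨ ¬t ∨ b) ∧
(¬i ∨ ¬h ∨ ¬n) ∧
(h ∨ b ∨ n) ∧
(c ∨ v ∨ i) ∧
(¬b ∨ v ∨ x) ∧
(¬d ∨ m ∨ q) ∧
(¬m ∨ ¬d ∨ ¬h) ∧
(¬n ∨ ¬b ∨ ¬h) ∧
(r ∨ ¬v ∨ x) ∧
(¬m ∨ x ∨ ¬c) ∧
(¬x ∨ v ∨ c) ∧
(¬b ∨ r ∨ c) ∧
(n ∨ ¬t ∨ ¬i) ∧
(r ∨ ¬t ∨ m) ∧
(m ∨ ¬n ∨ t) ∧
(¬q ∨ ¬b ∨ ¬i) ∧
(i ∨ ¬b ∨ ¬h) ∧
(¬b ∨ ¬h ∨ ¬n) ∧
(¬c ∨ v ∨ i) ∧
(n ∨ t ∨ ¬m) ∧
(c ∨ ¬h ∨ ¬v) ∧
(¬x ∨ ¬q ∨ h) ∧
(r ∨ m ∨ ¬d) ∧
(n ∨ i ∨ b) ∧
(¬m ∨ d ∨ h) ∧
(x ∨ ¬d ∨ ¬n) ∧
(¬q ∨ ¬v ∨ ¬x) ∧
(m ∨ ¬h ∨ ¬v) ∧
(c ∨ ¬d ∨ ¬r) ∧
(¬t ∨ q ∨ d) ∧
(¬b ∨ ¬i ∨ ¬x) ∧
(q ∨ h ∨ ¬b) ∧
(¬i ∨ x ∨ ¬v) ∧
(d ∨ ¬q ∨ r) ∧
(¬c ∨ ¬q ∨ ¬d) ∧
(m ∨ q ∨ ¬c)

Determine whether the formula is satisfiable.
No

No, the formula is not satisfiable.

No assignment of truth values to the variables can make all 51 clauses true simultaneously.

The formula is UNSAT (unsatisfiable).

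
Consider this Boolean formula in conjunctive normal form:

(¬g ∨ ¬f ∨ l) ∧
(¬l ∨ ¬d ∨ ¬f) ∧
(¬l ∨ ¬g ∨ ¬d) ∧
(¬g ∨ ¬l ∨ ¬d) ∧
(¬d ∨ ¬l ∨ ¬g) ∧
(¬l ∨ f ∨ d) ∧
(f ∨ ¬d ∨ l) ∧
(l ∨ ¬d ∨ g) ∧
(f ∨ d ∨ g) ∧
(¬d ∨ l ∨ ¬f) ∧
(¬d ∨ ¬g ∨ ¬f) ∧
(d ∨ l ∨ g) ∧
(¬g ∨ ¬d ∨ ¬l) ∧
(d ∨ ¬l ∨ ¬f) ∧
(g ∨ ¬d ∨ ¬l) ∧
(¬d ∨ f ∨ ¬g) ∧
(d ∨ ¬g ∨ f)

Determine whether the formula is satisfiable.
No

No, the formula is not satisfiable.

No assignment of truth values to the variables can make all 17 clauses true simultaneously.

The formula is UNSAT (unsatisfiable).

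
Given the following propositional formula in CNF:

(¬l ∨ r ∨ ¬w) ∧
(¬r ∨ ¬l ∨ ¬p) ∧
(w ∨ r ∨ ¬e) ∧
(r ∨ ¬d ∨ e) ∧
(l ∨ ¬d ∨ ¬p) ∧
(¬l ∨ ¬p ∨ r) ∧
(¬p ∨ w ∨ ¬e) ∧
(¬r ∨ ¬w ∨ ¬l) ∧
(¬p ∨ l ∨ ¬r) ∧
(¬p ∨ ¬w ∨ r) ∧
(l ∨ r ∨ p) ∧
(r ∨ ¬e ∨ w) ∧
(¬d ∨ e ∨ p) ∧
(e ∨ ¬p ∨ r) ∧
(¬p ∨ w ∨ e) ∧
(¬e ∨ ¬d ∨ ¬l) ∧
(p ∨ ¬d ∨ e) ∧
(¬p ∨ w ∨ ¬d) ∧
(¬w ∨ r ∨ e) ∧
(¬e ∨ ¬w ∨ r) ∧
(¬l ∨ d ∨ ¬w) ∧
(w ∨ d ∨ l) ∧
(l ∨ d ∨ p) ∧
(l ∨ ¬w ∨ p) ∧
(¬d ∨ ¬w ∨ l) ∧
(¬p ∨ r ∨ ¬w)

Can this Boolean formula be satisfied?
Yes

Yes, the formula is satisfiable.

One satisfying assignment is: e=False, d=False, l=True, p=False, w=False, r=False

Verification: With this assignment, all 26 clauses evaluate to true.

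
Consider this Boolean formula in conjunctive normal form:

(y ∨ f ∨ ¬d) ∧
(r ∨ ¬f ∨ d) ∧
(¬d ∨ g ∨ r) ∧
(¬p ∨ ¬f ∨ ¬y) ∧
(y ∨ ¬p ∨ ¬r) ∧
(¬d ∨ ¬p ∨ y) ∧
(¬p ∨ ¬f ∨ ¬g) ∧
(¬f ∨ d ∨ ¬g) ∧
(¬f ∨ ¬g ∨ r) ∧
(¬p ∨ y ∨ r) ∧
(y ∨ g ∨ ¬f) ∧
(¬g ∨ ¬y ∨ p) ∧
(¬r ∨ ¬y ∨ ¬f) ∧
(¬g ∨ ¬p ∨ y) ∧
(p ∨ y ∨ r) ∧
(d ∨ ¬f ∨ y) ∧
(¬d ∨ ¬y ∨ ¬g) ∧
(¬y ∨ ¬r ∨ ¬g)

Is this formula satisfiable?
Yes

Yes, the formula is satisfiable.

One satisfying assignment is: g=False, p=False, y=True, r=False, d=False, f=False

Verification: With this assignment, all 18 clauses evaluate to true.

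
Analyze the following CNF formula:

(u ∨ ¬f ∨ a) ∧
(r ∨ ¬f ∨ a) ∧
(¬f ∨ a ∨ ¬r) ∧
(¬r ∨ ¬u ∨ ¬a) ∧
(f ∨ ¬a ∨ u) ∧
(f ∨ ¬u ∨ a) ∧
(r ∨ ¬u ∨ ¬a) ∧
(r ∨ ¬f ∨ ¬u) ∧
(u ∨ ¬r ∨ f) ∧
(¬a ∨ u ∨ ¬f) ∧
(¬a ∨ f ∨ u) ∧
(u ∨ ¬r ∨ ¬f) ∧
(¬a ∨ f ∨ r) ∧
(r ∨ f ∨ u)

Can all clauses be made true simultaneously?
No

No, the formula is not satisfiable.

No assignment of truth values to the variables can make all 14 clauses true simultaneously.

The formula is UNSAT (unsatisfiable).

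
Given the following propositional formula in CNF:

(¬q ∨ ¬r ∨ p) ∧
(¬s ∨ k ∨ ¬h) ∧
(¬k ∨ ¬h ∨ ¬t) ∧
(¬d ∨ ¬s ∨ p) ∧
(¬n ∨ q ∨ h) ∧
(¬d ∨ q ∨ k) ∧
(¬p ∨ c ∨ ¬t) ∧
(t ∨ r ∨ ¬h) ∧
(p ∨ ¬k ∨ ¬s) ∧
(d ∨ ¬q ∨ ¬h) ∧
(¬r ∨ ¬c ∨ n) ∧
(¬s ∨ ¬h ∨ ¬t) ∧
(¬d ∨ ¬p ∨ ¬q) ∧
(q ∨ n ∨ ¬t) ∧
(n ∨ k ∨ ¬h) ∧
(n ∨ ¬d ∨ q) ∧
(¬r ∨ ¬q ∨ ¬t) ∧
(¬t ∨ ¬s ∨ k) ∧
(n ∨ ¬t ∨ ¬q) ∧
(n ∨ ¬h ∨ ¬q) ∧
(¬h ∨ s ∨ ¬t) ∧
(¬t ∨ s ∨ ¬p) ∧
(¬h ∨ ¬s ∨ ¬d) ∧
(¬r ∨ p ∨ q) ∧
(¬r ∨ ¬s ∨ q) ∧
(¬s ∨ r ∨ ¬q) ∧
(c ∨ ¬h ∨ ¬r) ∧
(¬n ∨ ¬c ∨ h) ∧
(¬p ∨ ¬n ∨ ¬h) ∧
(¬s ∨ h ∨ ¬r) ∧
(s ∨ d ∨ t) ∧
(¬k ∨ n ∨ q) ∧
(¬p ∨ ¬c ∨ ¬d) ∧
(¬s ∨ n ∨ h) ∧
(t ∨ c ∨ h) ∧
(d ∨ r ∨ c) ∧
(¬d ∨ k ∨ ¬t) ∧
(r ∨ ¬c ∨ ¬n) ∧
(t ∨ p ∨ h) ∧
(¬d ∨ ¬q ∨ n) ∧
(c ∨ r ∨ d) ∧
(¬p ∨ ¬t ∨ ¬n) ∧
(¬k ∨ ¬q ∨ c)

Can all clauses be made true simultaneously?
No

No, the formula is not satisfiable.

No assignment of truth values to the variables can make all 43 clauses true simultaneously.

The formula is UNSAT (unsatisfiable).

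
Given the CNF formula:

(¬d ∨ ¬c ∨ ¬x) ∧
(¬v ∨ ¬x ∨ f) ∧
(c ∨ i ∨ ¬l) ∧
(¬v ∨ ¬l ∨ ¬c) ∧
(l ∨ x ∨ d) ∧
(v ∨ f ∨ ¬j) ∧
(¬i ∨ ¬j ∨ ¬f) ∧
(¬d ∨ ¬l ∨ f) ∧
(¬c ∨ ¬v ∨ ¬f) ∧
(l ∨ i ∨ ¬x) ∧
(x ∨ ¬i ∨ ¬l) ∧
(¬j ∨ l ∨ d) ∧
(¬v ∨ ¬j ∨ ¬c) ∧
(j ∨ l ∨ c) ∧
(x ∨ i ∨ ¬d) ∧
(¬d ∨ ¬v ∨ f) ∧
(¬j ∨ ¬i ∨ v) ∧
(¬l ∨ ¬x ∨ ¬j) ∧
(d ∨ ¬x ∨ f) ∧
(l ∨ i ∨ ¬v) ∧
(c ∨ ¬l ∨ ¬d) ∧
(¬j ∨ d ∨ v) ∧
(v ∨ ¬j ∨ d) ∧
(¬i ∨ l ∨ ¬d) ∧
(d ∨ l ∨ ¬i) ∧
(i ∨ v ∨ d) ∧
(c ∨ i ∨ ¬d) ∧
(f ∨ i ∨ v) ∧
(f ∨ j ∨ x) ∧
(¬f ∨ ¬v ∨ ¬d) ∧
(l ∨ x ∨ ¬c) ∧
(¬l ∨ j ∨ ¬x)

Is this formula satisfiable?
No

No, the formula is not satisfiable.

No assignment of truth values to the variables can make all 32 clauses true simultaneously.

The formula is UNSAT (unsatisfiable).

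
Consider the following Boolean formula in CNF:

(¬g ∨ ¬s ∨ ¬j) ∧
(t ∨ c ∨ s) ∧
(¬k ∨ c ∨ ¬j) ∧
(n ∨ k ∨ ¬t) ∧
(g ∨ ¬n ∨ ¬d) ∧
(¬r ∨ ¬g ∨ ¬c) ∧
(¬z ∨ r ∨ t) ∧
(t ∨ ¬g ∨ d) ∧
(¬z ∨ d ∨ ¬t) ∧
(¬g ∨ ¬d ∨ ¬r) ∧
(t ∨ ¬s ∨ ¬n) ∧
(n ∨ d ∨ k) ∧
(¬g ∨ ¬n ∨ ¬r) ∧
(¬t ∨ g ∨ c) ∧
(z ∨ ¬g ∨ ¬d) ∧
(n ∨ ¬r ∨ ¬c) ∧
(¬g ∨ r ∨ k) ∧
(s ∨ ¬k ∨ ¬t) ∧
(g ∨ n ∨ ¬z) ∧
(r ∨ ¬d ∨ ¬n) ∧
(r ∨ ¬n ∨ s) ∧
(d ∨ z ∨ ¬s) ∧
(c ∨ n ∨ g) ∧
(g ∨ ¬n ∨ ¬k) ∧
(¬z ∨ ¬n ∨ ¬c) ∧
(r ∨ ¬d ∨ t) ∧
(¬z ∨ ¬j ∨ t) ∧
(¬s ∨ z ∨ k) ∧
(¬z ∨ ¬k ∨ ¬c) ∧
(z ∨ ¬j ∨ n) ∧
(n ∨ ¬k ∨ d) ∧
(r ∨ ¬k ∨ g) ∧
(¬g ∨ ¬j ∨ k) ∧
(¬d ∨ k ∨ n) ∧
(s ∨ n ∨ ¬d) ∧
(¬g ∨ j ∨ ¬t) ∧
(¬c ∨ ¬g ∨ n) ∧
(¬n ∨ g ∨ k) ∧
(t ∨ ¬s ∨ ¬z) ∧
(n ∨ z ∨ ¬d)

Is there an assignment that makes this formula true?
No

No, the formula is not satisfiable.

No assignment of truth values to the variables can make all 40 clauses true simultaneously.

The formula is UNSAT (unsatisfiable).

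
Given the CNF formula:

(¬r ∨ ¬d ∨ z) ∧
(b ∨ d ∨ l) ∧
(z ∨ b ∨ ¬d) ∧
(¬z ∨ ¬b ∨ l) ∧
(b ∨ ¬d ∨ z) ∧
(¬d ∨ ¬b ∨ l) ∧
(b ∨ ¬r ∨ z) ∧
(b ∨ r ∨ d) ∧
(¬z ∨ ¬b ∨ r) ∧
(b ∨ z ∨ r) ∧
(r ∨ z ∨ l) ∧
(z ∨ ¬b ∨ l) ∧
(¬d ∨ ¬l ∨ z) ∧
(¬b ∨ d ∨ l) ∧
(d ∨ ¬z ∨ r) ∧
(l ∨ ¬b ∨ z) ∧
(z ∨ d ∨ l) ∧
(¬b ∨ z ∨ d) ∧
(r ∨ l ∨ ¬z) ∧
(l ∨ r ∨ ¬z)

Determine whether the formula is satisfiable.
Yes

Yes, the formula is satisfiable.

One satisfying assignment is: d=False, r=True, z=True, l=True, b=True

Verification: With this assignment, all 20 clauses evaluate to true.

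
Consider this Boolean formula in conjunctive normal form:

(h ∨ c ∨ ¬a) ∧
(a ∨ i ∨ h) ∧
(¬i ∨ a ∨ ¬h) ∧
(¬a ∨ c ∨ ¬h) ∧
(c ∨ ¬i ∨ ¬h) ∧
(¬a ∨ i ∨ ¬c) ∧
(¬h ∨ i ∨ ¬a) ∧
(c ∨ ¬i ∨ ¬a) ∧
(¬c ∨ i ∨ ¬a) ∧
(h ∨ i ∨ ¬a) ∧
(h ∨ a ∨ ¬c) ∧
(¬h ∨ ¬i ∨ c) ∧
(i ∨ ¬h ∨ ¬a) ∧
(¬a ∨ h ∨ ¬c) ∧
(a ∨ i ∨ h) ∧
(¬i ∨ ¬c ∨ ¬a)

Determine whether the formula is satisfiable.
Yes

Yes, the formula is satisfiable.

One satisfying assignment is: a=False, h=True, i=False, c=False

Verification: With this assignment, all 16 clauses evaluate to true.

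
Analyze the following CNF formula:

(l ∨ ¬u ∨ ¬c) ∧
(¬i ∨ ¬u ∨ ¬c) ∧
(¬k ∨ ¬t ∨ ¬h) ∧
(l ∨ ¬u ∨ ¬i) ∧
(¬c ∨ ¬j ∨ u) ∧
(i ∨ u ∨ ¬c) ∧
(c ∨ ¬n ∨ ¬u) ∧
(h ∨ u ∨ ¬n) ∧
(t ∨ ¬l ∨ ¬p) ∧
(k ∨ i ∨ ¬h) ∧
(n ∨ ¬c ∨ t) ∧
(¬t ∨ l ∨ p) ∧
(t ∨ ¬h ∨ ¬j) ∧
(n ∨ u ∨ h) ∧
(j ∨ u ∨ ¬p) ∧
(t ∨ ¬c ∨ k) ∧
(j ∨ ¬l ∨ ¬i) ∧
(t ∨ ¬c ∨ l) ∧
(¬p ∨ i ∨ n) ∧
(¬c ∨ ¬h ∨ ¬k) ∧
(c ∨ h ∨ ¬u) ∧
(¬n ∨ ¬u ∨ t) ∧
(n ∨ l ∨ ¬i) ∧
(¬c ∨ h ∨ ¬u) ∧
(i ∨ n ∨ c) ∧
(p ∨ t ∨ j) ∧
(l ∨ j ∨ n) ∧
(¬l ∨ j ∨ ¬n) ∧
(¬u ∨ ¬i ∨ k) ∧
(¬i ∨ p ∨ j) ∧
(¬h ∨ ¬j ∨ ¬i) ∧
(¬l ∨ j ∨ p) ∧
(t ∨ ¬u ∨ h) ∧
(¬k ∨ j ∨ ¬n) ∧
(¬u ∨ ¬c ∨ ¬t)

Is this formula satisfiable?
No

No, the formula is not satisfiable.

No assignment of truth values to the variables can make all 35 clauses true simultaneously.

The formula is UNSAT (unsatisfiable).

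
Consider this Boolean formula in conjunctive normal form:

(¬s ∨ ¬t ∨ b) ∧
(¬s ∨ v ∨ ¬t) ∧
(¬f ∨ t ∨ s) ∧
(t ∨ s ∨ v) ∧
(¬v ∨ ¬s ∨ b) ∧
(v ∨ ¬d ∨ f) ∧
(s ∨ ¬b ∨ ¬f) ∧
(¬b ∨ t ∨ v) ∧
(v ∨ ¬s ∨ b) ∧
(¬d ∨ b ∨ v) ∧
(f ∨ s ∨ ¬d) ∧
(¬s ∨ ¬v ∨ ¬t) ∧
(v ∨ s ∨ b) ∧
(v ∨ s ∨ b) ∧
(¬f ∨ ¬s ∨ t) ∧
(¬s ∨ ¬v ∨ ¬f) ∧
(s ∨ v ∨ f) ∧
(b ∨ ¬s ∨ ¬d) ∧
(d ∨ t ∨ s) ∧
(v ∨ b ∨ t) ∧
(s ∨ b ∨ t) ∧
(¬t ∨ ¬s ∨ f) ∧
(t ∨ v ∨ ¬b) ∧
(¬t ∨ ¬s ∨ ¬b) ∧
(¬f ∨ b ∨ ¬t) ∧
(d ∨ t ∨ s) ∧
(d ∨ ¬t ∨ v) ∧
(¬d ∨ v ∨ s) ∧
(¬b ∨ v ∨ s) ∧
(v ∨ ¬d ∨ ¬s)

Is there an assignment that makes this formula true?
Yes

Yes, the formula is satisfiable.

One satisfying assignment is: s=False, t=True, b=True, v=True, f=False, d=False

Verification: With this assignment, all 30 clauses evaluate to true.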